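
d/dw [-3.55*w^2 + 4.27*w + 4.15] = 4.27 - 7.1*w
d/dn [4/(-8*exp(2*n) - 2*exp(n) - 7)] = (64*exp(n) + 8)*exp(n)/(8*exp(2*n) + 2*exp(n) + 7)^2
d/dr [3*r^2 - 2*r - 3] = 6*r - 2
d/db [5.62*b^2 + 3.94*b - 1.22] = 11.24*b + 3.94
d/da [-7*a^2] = -14*a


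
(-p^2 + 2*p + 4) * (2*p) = -2*p^3 + 4*p^2 + 8*p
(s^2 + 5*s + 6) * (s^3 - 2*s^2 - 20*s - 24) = s^5 + 3*s^4 - 24*s^3 - 136*s^2 - 240*s - 144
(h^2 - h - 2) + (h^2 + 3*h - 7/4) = 2*h^2 + 2*h - 15/4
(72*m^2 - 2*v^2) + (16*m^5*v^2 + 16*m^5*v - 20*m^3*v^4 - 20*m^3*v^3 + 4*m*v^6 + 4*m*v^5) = 16*m^5*v^2 + 16*m^5*v - 20*m^3*v^4 - 20*m^3*v^3 + 72*m^2 + 4*m*v^6 + 4*m*v^5 - 2*v^2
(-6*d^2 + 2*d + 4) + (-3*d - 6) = -6*d^2 - d - 2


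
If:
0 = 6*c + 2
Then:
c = -1/3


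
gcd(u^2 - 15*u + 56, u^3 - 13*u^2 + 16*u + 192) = u - 8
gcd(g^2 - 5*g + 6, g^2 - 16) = 1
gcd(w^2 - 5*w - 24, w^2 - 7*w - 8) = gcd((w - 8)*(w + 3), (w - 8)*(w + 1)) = w - 8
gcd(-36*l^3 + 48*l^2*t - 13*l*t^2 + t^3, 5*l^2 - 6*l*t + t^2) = -l + t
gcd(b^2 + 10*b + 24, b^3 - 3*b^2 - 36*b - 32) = b + 4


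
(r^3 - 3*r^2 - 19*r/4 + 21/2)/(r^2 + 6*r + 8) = (r^2 - 5*r + 21/4)/(r + 4)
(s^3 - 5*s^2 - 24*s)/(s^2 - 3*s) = (s^2 - 5*s - 24)/(s - 3)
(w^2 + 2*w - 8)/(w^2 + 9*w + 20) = (w - 2)/(w + 5)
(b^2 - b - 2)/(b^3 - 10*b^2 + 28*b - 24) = (b + 1)/(b^2 - 8*b + 12)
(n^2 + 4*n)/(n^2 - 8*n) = (n + 4)/(n - 8)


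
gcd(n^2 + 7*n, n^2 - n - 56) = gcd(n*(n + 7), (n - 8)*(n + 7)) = n + 7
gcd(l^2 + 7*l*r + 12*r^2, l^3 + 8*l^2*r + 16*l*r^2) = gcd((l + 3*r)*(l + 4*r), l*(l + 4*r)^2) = l + 4*r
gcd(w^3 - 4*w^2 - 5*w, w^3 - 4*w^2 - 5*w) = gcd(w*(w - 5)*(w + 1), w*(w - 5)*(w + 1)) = w^3 - 4*w^2 - 5*w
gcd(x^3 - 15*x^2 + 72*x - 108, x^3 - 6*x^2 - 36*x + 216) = x^2 - 12*x + 36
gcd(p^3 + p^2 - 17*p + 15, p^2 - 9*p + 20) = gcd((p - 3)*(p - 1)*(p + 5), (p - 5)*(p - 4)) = 1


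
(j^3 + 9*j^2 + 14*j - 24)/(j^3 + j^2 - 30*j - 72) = (j^2 + 5*j - 6)/(j^2 - 3*j - 18)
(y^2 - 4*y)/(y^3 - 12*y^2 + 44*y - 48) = y/(y^2 - 8*y + 12)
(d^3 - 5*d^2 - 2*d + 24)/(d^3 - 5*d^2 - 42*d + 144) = (d^2 - 2*d - 8)/(d^2 - 2*d - 48)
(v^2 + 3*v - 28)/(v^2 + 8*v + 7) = (v - 4)/(v + 1)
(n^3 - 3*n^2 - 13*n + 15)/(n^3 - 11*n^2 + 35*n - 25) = (n + 3)/(n - 5)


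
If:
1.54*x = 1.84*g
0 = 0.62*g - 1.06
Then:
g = 1.71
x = 2.04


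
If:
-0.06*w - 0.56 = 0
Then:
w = -9.33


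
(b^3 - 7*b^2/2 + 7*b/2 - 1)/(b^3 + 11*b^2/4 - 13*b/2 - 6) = 2*(2*b^2 - 3*b + 1)/(4*b^2 + 19*b + 12)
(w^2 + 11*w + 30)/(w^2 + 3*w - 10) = (w + 6)/(w - 2)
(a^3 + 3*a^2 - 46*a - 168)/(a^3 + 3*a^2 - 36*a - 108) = (a^2 - 3*a - 28)/(a^2 - 3*a - 18)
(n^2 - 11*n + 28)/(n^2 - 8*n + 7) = (n - 4)/(n - 1)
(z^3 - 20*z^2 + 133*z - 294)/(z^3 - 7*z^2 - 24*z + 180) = (z^2 - 14*z + 49)/(z^2 - z - 30)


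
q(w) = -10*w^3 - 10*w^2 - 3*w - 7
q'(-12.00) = -4083.00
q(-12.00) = 15869.00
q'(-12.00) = -4083.00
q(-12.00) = 15869.00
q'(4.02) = -568.21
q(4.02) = -830.31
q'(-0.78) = -5.65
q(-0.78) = -6.00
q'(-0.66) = -2.87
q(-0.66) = -6.50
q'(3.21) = -376.32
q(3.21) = -450.43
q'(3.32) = -400.07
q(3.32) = -493.13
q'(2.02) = -165.81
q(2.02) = -136.29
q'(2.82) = -297.97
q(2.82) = -319.24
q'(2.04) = -168.65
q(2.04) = -139.63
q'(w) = -30*w^2 - 20*w - 3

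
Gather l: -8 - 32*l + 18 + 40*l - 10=8*l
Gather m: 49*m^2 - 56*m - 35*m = 49*m^2 - 91*m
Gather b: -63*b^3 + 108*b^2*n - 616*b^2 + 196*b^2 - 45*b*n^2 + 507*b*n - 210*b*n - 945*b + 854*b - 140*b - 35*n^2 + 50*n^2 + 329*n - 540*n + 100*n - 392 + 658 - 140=-63*b^3 + b^2*(108*n - 420) + b*(-45*n^2 + 297*n - 231) + 15*n^2 - 111*n + 126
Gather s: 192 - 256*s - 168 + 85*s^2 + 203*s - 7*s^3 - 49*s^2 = -7*s^3 + 36*s^2 - 53*s + 24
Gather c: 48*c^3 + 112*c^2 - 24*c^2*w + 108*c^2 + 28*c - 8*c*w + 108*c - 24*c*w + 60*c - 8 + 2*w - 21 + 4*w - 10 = 48*c^3 + c^2*(220 - 24*w) + c*(196 - 32*w) + 6*w - 39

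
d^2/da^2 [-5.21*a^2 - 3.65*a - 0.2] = -10.4200000000000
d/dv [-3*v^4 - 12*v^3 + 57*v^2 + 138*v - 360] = -12*v^3 - 36*v^2 + 114*v + 138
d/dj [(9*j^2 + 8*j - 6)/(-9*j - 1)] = (-81*j^2 - 18*j - 62)/(81*j^2 + 18*j + 1)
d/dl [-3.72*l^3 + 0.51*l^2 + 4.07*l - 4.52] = -11.16*l^2 + 1.02*l + 4.07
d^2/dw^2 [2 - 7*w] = 0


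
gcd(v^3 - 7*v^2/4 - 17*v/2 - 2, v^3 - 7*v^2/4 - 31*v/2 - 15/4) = v + 1/4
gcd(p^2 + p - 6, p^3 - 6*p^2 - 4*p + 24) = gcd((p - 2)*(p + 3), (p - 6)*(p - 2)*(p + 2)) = p - 2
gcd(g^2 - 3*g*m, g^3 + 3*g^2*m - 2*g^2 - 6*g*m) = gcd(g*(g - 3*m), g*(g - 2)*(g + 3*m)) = g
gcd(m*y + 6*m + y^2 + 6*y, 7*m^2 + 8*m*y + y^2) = m + y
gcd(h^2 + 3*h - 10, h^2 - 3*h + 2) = h - 2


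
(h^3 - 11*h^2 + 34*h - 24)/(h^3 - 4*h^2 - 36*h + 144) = (h - 1)/(h + 6)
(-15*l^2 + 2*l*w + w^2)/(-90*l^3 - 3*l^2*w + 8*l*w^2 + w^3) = 1/(6*l + w)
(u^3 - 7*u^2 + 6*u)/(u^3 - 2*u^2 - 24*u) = (u - 1)/(u + 4)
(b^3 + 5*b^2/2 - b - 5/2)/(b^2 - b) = b + 7/2 + 5/(2*b)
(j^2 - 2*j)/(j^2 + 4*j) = (j - 2)/(j + 4)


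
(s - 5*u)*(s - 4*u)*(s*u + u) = s^3*u - 9*s^2*u^2 + s^2*u + 20*s*u^3 - 9*s*u^2 + 20*u^3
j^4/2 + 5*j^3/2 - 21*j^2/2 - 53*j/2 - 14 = (j/2 + 1/2)*(j - 4)*(j + 1)*(j + 7)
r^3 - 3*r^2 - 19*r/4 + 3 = (r - 4)*(r - 1/2)*(r + 3/2)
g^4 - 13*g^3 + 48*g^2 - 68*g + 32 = (g - 8)*(g - 2)^2*(g - 1)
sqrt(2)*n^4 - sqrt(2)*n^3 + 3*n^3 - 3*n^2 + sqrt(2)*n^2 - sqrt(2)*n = n*(n - 1)*(n + sqrt(2))*(sqrt(2)*n + 1)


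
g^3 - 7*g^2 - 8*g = g*(g - 8)*(g + 1)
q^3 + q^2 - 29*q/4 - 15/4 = (q - 5/2)*(q + 1/2)*(q + 3)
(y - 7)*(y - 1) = y^2 - 8*y + 7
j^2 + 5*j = j*(j + 5)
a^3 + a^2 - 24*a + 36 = (a - 3)*(a - 2)*(a + 6)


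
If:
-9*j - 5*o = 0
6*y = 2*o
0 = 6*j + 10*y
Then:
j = -5*y/3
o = 3*y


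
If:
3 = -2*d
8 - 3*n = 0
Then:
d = -3/2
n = 8/3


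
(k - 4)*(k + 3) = k^2 - k - 12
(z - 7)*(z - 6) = z^2 - 13*z + 42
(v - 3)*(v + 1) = v^2 - 2*v - 3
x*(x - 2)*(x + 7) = x^3 + 5*x^2 - 14*x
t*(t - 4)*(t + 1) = t^3 - 3*t^2 - 4*t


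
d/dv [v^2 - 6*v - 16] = 2*v - 6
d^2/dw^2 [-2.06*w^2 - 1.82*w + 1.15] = -4.12000000000000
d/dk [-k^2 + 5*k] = 5 - 2*k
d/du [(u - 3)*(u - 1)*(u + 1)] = 3*u^2 - 6*u - 1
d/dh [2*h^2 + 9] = 4*h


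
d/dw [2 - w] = -1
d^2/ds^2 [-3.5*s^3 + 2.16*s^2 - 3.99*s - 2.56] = 4.32 - 21.0*s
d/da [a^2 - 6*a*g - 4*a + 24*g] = 2*a - 6*g - 4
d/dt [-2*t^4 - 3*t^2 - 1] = -8*t^3 - 6*t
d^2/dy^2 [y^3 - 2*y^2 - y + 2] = 6*y - 4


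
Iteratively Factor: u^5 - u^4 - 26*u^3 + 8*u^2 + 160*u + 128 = (u - 4)*(u^4 + 3*u^3 - 14*u^2 - 48*u - 32) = (u - 4)*(u + 1)*(u^3 + 2*u^2 - 16*u - 32) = (u - 4)*(u + 1)*(u + 2)*(u^2 - 16) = (u - 4)*(u + 1)*(u + 2)*(u + 4)*(u - 4)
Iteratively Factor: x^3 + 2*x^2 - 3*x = (x - 1)*(x^2 + 3*x) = (x - 1)*(x + 3)*(x)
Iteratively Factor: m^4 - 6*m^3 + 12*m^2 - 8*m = (m)*(m^3 - 6*m^2 + 12*m - 8) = m*(m - 2)*(m^2 - 4*m + 4) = m*(m - 2)^2*(m - 2)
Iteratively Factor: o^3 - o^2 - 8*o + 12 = (o + 3)*(o^2 - 4*o + 4) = (o - 2)*(o + 3)*(o - 2)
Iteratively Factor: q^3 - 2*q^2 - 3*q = (q + 1)*(q^2 - 3*q) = (q - 3)*(q + 1)*(q)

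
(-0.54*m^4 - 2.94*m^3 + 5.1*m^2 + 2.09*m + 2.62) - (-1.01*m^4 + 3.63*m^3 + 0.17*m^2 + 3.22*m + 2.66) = 0.47*m^4 - 6.57*m^3 + 4.93*m^2 - 1.13*m - 0.04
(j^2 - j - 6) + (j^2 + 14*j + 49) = 2*j^2 + 13*j + 43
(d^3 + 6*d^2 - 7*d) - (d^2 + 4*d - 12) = d^3 + 5*d^2 - 11*d + 12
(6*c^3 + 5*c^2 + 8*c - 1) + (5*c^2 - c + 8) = 6*c^3 + 10*c^2 + 7*c + 7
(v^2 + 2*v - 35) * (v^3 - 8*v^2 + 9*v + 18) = v^5 - 6*v^4 - 42*v^3 + 316*v^2 - 279*v - 630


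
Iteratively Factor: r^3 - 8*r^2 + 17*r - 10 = (r - 1)*(r^2 - 7*r + 10) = (r - 5)*(r - 1)*(r - 2)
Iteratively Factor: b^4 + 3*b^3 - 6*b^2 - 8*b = (b)*(b^3 + 3*b^2 - 6*b - 8) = b*(b + 4)*(b^2 - b - 2) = b*(b + 1)*(b + 4)*(b - 2)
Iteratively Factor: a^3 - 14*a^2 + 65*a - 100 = (a - 4)*(a^2 - 10*a + 25) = (a - 5)*(a - 4)*(a - 5)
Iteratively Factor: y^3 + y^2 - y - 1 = (y + 1)*(y^2 - 1) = (y - 1)*(y + 1)*(y + 1)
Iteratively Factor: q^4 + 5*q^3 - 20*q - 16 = (q + 2)*(q^3 + 3*q^2 - 6*q - 8) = (q - 2)*(q + 2)*(q^2 + 5*q + 4) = (q - 2)*(q + 1)*(q + 2)*(q + 4)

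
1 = 1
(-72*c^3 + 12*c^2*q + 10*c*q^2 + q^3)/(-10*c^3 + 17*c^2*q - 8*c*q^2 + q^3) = (36*c^2 + 12*c*q + q^2)/(5*c^2 - 6*c*q + q^2)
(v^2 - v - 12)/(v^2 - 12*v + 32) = (v + 3)/(v - 8)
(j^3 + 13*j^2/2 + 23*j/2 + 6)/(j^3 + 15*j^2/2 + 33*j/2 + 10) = (2*j + 3)/(2*j + 5)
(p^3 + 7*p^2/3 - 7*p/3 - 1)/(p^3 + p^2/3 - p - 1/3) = (p + 3)/(p + 1)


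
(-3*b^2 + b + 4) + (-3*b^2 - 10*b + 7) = -6*b^2 - 9*b + 11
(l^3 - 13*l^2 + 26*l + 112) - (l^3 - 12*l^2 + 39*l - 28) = -l^2 - 13*l + 140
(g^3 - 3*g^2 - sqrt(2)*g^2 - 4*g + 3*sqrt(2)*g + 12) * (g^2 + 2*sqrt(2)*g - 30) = g^5 - 3*g^4 + sqrt(2)*g^4 - 38*g^3 - 3*sqrt(2)*g^3 + 22*sqrt(2)*g^2 + 114*g^2 - 66*sqrt(2)*g + 120*g - 360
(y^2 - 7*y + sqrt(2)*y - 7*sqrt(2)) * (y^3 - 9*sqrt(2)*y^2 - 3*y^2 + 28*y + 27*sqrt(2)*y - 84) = y^5 - 8*sqrt(2)*y^4 - 10*y^4 + 31*y^3 + 80*sqrt(2)*y^3 - 140*sqrt(2)*y^2 - 100*y^2 - 280*sqrt(2)*y + 210*y + 588*sqrt(2)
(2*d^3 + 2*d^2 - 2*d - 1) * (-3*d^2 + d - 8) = -6*d^5 - 4*d^4 - 8*d^3 - 15*d^2 + 15*d + 8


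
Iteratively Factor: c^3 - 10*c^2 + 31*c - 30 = (c - 5)*(c^2 - 5*c + 6) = (c - 5)*(c - 3)*(c - 2)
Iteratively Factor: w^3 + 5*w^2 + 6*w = (w)*(w^2 + 5*w + 6) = w*(w + 3)*(w + 2)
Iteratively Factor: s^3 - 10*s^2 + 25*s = (s - 5)*(s^2 - 5*s) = (s - 5)^2*(s)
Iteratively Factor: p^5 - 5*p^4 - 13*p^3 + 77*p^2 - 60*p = (p - 3)*(p^4 - 2*p^3 - 19*p^2 + 20*p) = (p - 3)*(p - 1)*(p^3 - p^2 - 20*p) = (p - 5)*(p - 3)*(p - 1)*(p^2 + 4*p) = p*(p - 5)*(p - 3)*(p - 1)*(p + 4)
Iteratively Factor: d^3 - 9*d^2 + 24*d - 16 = (d - 4)*(d^2 - 5*d + 4) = (d - 4)*(d - 1)*(d - 4)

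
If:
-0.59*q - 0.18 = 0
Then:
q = -0.31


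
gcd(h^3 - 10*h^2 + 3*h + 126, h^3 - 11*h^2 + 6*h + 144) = h^2 - 3*h - 18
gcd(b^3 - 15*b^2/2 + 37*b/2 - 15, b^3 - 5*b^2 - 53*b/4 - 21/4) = 1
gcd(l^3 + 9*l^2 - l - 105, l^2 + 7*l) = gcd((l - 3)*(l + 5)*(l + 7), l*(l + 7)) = l + 7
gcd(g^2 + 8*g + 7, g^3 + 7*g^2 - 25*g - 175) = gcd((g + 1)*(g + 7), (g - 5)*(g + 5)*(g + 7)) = g + 7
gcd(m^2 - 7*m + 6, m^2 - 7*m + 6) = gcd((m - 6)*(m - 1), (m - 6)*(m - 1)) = m^2 - 7*m + 6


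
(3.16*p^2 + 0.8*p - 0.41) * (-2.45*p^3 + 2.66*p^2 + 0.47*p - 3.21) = -7.742*p^5 + 6.4456*p^4 + 4.6177*p^3 - 10.8582*p^2 - 2.7607*p + 1.3161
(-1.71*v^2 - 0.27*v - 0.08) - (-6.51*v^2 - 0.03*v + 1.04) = 4.8*v^2 - 0.24*v - 1.12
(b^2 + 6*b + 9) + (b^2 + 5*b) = 2*b^2 + 11*b + 9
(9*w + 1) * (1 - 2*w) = -18*w^2 + 7*w + 1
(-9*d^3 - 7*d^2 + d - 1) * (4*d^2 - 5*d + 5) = -36*d^5 + 17*d^4 - 6*d^3 - 44*d^2 + 10*d - 5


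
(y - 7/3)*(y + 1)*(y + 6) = y^3 + 14*y^2/3 - 31*y/3 - 14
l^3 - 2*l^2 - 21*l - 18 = (l - 6)*(l + 1)*(l + 3)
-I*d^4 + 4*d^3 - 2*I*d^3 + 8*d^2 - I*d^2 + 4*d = d*(d + 1)*(d + 4*I)*(-I*d - I)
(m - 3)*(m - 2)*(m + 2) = m^3 - 3*m^2 - 4*m + 12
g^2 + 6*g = g*(g + 6)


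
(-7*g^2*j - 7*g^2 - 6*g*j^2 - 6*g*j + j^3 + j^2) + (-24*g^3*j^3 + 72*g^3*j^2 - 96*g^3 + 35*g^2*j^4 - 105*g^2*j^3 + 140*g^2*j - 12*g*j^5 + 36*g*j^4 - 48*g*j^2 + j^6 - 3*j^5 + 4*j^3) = -24*g^3*j^3 + 72*g^3*j^2 - 96*g^3 + 35*g^2*j^4 - 105*g^2*j^3 + 133*g^2*j - 7*g^2 - 12*g*j^5 + 36*g*j^4 - 54*g*j^2 - 6*g*j + j^6 - 3*j^5 + 5*j^3 + j^2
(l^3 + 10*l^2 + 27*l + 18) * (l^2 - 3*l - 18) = l^5 + 7*l^4 - 21*l^3 - 243*l^2 - 540*l - 324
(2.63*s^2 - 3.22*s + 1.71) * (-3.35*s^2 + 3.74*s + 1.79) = -8.8105*s^4 + 20.6232*s^3 - 13.0636*s^2 + 0.6316*s + 3.0609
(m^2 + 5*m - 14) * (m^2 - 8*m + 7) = m^4 - 3*m^3 - 47*m^2 + 147*m - 98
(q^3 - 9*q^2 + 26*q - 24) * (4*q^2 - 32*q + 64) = 4*q^5 - 68*q^4 + 456*q^3 - 1504*q^2 + 2432*q - 1536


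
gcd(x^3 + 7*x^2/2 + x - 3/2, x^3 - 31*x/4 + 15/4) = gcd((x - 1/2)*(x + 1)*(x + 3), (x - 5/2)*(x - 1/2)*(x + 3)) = x^2 + 5*x/2 - 3/2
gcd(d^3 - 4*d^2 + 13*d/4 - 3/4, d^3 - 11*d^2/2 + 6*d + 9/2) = d - 3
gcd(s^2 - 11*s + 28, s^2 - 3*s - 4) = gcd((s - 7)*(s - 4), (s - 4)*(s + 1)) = s - 4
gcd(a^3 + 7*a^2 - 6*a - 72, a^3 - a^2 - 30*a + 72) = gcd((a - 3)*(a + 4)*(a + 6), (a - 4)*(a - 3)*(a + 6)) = a^2 + 3*a - 18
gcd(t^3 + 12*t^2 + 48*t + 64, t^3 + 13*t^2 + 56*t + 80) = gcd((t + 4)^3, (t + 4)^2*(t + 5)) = t^2 + 8*t + 16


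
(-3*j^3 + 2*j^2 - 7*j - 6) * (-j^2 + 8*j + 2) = 3*j^5 - 26*j^4 + 17*j^3 - 46*j^2 - 62*j - 12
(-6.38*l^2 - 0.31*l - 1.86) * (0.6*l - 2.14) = -3.828*l^3 + 13.4672*l^2 - 0.4526*l + 3.9804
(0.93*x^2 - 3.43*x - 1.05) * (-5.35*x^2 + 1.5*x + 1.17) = -4.9755*x^4 + 19.7455*x^3 + 1.5606*x^2 - 5.5881*x - 1.2285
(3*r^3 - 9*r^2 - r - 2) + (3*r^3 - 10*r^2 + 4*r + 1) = 6*r^3 - 19*r^2 + 3*r - 1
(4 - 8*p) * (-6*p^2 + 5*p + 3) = 48*p^3 - 64*p^2 - 4*p + 12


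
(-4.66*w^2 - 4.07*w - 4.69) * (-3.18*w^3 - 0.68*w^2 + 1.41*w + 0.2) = 14.8188*w^5 + 16.1114*w^4 + 11.1112*w^3 - 3.4815*w^2 - 7.4269*w - 0.938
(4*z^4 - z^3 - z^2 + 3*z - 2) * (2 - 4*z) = -16*z^5 + 12*z^4 + 2*z^3 - 14*z^2 + 14*z - 4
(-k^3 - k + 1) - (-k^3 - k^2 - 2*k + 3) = k^2 + k - 2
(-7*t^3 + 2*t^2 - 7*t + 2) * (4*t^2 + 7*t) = -28*t^5 - 41*t^4 - 14*t^3 - 41*t^2 + 14*t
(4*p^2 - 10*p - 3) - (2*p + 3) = 4*p^2 - 12*p - 6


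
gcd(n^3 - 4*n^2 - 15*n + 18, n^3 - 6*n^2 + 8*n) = 1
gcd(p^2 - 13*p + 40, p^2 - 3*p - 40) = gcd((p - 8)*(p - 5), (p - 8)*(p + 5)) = p - 8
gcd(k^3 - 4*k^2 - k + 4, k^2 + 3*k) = 1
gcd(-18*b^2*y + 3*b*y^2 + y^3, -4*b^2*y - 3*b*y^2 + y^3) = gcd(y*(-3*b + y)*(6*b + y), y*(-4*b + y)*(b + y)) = y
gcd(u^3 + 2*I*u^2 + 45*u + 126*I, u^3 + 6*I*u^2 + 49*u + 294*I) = u^2 - I*u + 42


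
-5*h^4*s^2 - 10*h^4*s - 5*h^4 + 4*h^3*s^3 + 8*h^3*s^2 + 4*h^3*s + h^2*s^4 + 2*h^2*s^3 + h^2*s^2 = (-h + s)*(5*h + s)*(h*s + h)^2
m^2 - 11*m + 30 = (m - 6)*(m - 5)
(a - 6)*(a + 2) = a^2 - 4*a - 12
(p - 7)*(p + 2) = p^2 - 5*p - 14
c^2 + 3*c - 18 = (c - 3)*(c + 6)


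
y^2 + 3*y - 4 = (y - 1)*(y + 4)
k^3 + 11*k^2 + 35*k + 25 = (k + 1)*(k + 5)^2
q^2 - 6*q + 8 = (q - 4)*(q - 2)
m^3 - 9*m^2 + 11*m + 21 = (m - 7)*(m - 3)*(m + 1)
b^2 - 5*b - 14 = (b - 7)*(b + 2)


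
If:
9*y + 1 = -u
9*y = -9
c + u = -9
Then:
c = -17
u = 8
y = -1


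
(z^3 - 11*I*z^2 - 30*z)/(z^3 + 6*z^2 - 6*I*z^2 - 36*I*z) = (z - 5*I)/(z + 6)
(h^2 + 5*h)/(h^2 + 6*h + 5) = h/(h + 1)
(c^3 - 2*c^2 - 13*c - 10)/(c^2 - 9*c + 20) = (c^2 + 3*c + 2)/(c - 4)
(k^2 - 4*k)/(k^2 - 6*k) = (k - 4)/(k - 6)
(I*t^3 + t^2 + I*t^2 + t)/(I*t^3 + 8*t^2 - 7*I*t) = (t + 1)/(t - 7*I)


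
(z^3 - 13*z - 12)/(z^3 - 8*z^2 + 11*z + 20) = (z + 3)/(z - 5)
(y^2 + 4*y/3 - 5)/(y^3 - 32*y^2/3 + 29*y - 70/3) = (y + 3)/(y^2 - 9*y + 14)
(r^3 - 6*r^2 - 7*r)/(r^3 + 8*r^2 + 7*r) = (r - 7)/(r + 7)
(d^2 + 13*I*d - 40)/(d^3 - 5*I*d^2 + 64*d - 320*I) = (d + 5*I)/(d^2 - 13*I*d - 40)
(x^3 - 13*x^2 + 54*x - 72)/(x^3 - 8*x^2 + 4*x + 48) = (x - 3)/(x + 2)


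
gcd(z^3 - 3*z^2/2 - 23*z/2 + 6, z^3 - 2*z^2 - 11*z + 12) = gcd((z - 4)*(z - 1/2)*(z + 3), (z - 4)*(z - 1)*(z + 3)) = z^2 - z - 12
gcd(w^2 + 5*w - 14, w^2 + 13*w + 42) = w + 7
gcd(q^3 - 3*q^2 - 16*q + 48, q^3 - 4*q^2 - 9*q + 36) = q^2 - 7*q + 12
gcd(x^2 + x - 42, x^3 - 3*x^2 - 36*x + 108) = x - 6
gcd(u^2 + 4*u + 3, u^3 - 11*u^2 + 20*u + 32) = u + 1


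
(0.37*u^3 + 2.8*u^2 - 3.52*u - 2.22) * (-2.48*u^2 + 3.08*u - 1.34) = -0.9176*u^5 - 5.8044*u^4 + 16.8578*u^3 - 9.088*u^2 - 2.1208*u + 2.9748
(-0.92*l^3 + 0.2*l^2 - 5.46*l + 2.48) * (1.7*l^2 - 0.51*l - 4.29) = -1.564*l^5 + 0.8092*l^4 - 5.4372*l^3 + 6.1426*l^2 + 22.1586*l - 10.6392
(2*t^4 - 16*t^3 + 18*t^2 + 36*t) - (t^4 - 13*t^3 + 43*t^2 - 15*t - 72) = t^4 - 3*t^3 - 25*t^2 + 51*t + 72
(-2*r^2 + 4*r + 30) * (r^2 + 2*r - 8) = -2*r^4 + 54*r^2 + 28*r - 240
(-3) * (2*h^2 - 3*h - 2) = -6*h^2 + 9*h + 6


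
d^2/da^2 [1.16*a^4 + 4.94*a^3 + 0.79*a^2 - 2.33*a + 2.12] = 13.92*a^2 + 29.64*a + 1.58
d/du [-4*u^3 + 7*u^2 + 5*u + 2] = -12*u^2 + 14*u + 5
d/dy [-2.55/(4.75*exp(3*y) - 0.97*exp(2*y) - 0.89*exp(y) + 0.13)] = (36.3375*exp(2*y) - 4.947*exp(y) - 2.2695)*exp(y)/(4.75*exp(3*y) - 0.97*exp(2*y) - 0.89*exp(y) + 0.13)^2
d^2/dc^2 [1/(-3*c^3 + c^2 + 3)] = 2*(c^2*(9*c - 2)^2 + (9*c - 1)*(-3*c^3 + c^2 + 3))/(-3*c^3 + c^2 + 3)^3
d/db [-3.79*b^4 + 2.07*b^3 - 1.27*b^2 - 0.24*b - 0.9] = -15.16*b^3 + 6.21*b^2 - 2.54*b - 0.24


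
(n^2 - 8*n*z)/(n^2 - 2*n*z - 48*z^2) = n/(n + 6*z)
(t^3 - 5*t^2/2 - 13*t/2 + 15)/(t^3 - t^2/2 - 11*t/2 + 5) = (t - 3)/(t - 1)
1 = 1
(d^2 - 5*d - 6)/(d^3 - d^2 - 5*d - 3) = (d - 6)/(d^2 - 2*d - 3)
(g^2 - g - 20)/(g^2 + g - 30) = (g + 4)/(g + 6)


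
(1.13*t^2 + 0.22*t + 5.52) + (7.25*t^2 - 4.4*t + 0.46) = 8.38*t^2 - 4.18*t + 5.98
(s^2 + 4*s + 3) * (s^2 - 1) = s^4 + 4*s^3 + 2*s^2 - 4*s - 3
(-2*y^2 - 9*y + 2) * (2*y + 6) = -4*y^3 - 30*y^2 - 50*y + 12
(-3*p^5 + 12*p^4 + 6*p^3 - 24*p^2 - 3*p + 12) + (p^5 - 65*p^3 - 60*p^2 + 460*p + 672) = -2*p^5 + 12*p^4 - 59*p^3 - 84*p^2 + 457*p + 684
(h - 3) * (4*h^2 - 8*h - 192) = 4*h^3 - 20*h^2 - 168*h + 576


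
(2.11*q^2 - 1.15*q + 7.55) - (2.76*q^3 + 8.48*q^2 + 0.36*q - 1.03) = -2.76*q^3 - 6.37*q^2 - 1.51*q + 8.58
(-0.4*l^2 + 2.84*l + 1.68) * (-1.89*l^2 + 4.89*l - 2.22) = 0.756*l^4 - 7.3236*l^3 + 11.6004*l^2 + 1.9104*l - 3.7296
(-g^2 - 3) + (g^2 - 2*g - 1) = -2*g - 4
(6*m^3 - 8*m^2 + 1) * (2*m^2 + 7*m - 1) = 12*m^5 + 26*m^4 - 62*m^3 + 10*m^2 + 7*m - 1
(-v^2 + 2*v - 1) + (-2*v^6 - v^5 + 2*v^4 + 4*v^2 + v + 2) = -2*v^6 - v^5 + 2*v^4 + 3*v^2 + 3*v + 1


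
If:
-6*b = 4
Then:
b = -2/3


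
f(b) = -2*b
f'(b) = -2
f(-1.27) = 2.54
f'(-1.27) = -2.00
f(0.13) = -0.26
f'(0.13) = -2.00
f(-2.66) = 5.32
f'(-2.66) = -2.00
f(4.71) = -9.42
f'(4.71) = -2.00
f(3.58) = -7.16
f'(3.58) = -2.00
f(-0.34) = 0.68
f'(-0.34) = -2.00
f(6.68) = -13.36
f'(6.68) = -2.00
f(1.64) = -3.28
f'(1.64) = -2.00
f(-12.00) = 24.00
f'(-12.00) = -2.00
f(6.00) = -12.00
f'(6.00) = -2.00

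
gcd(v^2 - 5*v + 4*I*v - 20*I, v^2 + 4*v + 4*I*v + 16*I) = v + 4*I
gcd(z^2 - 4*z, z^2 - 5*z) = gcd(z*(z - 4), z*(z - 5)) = z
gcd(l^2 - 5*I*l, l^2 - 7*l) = l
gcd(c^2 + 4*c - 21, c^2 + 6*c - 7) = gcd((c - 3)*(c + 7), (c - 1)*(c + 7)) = c + 7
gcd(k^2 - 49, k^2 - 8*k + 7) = k - 7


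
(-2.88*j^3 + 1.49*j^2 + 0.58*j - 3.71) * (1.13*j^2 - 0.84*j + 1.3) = -3.2544*j^5 + 4.1029*j^4 - 4.3402*j^3 - 2.7425*j^2 + 3.8704*j - 4.823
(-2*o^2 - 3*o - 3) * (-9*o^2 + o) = 18*o^4 + 25*o^3 + 24*o^2 - 3*o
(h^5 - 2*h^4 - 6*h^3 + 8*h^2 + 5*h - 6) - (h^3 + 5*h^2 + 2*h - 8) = h^5 - 2*h^4 - 7*h^3 + 3*h^2 + 3*h + 2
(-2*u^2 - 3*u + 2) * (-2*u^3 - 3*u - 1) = 4*u^5 + 6*u^4 + 2*u^3 + 11*u^2 - 3*u - 2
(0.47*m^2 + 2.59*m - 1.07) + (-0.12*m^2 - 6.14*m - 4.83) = 0.35*m^2 - 3.55*m - 5.9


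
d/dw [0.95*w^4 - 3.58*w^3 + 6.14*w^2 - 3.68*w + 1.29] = 3.8*w^3 - 10.74*w^2 + 12.28*w - 3.68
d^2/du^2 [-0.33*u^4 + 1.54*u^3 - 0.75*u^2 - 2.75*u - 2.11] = -3.96*u^2 + 9.24*u - 1.5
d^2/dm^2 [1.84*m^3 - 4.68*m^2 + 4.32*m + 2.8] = 11.04*m - 9.36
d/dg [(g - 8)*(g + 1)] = 2*g - 7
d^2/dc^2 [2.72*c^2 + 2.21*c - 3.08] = 5.44000000000000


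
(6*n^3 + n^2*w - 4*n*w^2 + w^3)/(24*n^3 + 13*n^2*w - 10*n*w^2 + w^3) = (-2*n + w)/(-8*n + w)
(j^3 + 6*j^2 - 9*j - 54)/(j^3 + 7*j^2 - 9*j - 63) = (j + 6)/(j + 7)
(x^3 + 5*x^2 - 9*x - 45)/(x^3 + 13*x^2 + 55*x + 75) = (x - 3)/(x + 5)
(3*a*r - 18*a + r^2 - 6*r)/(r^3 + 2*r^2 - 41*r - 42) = (3*a + r)/(r^2 + 8*r + 7)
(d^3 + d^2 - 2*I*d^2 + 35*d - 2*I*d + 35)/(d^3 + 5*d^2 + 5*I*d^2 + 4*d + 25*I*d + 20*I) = (d - 7*I)/(d + 4)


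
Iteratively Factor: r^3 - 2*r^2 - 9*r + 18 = (r - 3)*(r^2 + r - 6) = (r - 3)*(r - 2)*(r + 3)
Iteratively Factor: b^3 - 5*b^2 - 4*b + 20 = (b + 2)*(b^2 - 7*b + 10) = (b - 2)*(b + 2)*(b - 5)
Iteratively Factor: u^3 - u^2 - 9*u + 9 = (u + 3)*(u^2 - 4*u + 3) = (u - 1)*(u + 3)*(u - 3)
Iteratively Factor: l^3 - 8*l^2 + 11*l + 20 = (l - 4)*(l^2 - 4*l - 5) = (l - 4)*(l + 1)*(l - 5)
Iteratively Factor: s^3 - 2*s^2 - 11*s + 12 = (s - 4)*(s^2 + 2*s - 3) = (s - 4)*(s - 1)*(s + 3)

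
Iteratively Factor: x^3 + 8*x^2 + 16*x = (x + 4)*(x^2 + 4*x) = (x + 4)^2*(x)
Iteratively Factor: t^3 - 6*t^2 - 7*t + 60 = (t - 5)*(t^2 - t - 12) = (t - 5)*(t - 4)*(t + 3)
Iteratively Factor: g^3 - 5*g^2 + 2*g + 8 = (g + 1)*(g^2 - 6*g + 8) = (g - 4)*(g + 1)*(g - 2)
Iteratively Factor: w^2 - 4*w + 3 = (w - 1)*(w - 3)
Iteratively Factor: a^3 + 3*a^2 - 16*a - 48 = (a + 3)*(a^2 - 16) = (a + 3)*(a + 4)*(a - 4)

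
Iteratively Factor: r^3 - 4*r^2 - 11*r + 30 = (r - 2)*(r^2 - 2*r - 15) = (r - 5)*(r - 2)*(r + 3)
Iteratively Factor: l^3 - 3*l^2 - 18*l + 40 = (l + 4)*(l^2 - 7*l + 10) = (l - 5)*(l + 4)*(l - 2)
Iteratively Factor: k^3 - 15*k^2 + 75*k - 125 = (k - 5)*(k^2 - 10*k + 25) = (k - 5)^2*(k - 5)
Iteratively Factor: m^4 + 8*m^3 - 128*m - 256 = (m + 4)*(m^3 + 4*m^2 - 16*m - 64) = (m - 4)*(m + 4)*(m^2 + 8*m + 16) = (m - 4)*(m + 4)^2*(m + 4)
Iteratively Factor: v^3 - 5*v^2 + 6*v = (v - 3)*(v^2 - 2*v) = v*(v - 3)*(v - 2)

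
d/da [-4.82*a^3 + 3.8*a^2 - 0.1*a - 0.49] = -14.46*a^2 + 7.6*a - 0.1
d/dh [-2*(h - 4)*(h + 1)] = 6 - 4*h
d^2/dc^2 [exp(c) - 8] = exp(c)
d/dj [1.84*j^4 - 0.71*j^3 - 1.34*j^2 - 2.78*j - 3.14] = 7.36*j^3 - 2.13*j^2 - 2.68*j - 2.78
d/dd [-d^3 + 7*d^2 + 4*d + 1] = -3*d^2 + 14*d + 4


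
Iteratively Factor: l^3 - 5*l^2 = (l)*(l^2 - 5*l) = l*(l - 5)*(l)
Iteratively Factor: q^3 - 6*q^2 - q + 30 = (q + 2)*(q^2 - 8*q + 15) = (q - 5)*(q + 2)*(q - 3)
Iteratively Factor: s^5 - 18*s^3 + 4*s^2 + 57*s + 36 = (s - 3)*(s^4 + 3*s^3 - 9*s^2 - 23*s - 12) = (s - 3)*(s + 1)*(s^3 + 2*s^2 - 11*s - 12) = (s - 3)*(s + 1)^2*(s^2 + s - 12) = (s - 3)*(s + 1)^2*(s + 4)*(s - 3)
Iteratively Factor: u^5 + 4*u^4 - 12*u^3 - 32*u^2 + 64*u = (u + 4)*(u^4 - 12*u^2 + 16*u) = (u + 4)^2*(u^3 - 4*u^2 + 4*u) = (u - 2)*(u + 4)^2*(u^2 - 2*u) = u*(u - 2)*(u + 4)^2*(u - 2)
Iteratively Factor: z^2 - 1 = (z - 1)*(z + 1)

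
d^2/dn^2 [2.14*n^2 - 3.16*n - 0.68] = 4.28000000000000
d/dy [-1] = 0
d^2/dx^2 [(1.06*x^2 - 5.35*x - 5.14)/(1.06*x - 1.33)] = -22.8854/(1.191016*x^3 - 4.483164*x^2 + 5.625102*x - 2.352637)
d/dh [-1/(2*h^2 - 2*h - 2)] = (h - 1/2)/(-h^2 + h + 1)^2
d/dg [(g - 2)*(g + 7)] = 2*g + 5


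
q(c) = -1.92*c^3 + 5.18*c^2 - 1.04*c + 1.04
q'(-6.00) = -270.56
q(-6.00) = 608.48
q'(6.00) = -146.24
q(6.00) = -233.44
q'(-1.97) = -43.80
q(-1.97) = 37.87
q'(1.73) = -0.36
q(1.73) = 4.80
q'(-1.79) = -38.04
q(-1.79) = 30.51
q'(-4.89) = -189.43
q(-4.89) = 354.50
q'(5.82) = -135.85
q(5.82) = -208.06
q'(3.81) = -45.18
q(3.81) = -33.92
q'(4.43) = -68.18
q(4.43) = -68.83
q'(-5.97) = -268.18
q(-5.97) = 600.40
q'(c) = -5.76*c^2 + 10.36*c - 1.04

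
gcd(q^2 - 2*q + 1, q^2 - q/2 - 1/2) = q - 1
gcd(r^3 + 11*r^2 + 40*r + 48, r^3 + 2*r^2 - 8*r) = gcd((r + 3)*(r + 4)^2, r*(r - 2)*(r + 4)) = r + 4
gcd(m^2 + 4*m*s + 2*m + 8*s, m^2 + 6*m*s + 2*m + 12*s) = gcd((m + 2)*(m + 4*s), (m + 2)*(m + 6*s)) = m + 2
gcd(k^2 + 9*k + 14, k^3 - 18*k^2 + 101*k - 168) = 1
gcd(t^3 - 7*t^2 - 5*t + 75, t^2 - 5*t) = t - 5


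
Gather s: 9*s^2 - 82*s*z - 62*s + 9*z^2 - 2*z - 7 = 9*s^2 + s*(-82*z - 62) + 9*z^2 - 2*z - 7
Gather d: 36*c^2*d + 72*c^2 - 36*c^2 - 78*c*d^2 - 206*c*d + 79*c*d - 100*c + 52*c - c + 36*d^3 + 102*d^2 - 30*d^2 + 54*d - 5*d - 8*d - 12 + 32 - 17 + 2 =36*c^2 - 49*c + 36*d^3 + d^2*(72 - 78*c) + d*(36*c^2 - 127*c + 41) + 5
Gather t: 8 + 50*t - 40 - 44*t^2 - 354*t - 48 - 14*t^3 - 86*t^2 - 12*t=-14*t^3 - 130*t^2 - 316*t - 80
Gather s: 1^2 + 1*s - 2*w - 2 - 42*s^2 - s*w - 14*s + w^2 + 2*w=-42*s^2 + s*(-w - 13) + w^2 - 1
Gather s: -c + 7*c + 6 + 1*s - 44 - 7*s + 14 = 6*c - 6*s - 24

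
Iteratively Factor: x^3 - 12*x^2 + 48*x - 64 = (x - 4)*(x^2 - 8*x + 16) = (x - 4)^2*(x - 4)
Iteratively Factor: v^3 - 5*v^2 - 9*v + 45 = (v + 3)*(v^2 - 8*v + 15) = (v - 3)*(v + 3)*(v - 5)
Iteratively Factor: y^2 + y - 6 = (y - 2)*(y + 3)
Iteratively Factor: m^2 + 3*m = (m)*(m + 3)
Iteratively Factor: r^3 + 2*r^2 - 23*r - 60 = (r + 4)*(r^2 - 2*r - 15) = (r + 3)*(r + 4)*(r - 5)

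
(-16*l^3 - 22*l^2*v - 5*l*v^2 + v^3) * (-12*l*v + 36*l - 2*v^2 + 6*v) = 192*l^4*v - 576*l^4 + 296*l^3*v^2 - 888*l^3*v + 104*l^2*v^3 - 312*l^2*v^2 - 2*l*v^4 + 6*l*v^3 - 2*v^5 + 6*v^4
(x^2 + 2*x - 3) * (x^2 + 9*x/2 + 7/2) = x^4 + 13*x^3/2 + 19*x^2/2 - 13*x/2 - 21/2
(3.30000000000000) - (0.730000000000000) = 2.57000000000000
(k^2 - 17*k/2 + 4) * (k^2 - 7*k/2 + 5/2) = k^4 - 12*k^3 + 145*k^2/4 - 141*k/4 + 10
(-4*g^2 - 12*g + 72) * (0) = 0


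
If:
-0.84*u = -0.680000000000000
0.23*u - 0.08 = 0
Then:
No Solution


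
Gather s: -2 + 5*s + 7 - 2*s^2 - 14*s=-2*s^2 - 9*s + 5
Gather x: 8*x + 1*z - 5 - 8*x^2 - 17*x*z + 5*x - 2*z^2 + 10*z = -8*x^2 + x*(13 - 17*z) - 2*z^2 + 11*z - 5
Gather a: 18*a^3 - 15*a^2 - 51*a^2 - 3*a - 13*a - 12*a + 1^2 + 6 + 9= 18*a^3 - 66*a^2 - 28*a + 16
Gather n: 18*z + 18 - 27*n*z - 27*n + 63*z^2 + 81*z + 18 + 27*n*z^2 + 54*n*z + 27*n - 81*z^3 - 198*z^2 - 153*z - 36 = n*(27*z^2 + 27*z) - 81*z^3 - 135*z^2 - 54*z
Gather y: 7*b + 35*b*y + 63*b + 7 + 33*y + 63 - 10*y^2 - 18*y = 70*b - 10*y^2 + y*(35*b + 15) + 70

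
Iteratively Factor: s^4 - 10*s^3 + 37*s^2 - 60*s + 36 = (s - 3)*(s^3 - 7*s^2 + 16*s - 12) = (s - 3)*(s - 2)*(s^2 - 5*s + 6) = (s - 3)^2*(s - 2)*(s - 2)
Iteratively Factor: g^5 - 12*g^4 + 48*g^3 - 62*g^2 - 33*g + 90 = (g - 3)*(g^4 - 9*g^3 + 21*g^2 + g - 30) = (g - 3)*(g + 1)*(g^3 - 10*g^2 + 31*g - 30) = (g - 3)*(g - 2)*(g + 1)*(g^2 - 8*g + 15) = (g - 5)*(g - 3)*(g - 2)*(g + 1)*(g - 3)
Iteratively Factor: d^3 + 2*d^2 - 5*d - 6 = (d + 1)*(d^2 + d - 6) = (d - 2)*(d + 1)*(d + 3)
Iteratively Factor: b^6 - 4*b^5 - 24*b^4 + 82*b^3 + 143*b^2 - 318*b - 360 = (b - 5)*(b^5 + b^4 - 19*b^3 - 13*b^2 + 78*b + 72) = (b - 5)*(b - 3)*(b^4 + 4*b^3 - 7*b^2 - 34*b - 24) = (b - 5)*(b - 3)*(b + 2)*(b^3 + 2*b^2 - 11*b - 12) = (b - 5)*(b - 3)*(b + 2)*(b + 4)*(b^2 - 2*b - 3) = (b - 5)*(b - 3)*(b + 1)*(b + 2)*(b + 4)*(b - 3)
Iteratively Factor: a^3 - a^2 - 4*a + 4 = (a - 1)*(a^2 - 4) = (a - 1)*(a + 2)*(a - 2)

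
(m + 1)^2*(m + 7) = m^3 + 9*m^2 + 15*m + 7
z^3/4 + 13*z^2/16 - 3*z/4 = z*(z/4 + 1)*(z - 3/4)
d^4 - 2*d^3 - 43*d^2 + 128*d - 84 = (d - 6)*(d - 2)*(d - 1)*(d + 7)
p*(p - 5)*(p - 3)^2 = p^4 - 11*p^3 + 39*p^2 - 45*p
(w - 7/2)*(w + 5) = w^2 + 3*w/2 - 35/2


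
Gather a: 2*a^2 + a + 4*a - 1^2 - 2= 2*a^2 + 5*a - 3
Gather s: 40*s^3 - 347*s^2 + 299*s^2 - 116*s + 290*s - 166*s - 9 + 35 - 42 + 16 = 40*s^3 - 48*s^2 + 8*s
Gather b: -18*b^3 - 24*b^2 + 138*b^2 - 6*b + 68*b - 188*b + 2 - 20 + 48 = -18*b^3 + 114*b^2 - 126*b + 30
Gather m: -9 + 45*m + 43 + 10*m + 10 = 55*m + 44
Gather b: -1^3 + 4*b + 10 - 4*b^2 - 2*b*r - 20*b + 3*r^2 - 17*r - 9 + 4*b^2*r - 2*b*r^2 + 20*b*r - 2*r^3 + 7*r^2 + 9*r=b^2*(4*r - 4) + b*(-2*r^2 + 18*r - 16) - 2*r^3 + 10*r^2 - 8*r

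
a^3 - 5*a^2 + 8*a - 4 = (a - 2)^2*(a - 1)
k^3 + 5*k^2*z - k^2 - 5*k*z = k*(k - 1)*(k + 5*z)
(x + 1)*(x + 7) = x^2 + 8*x + 7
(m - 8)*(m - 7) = m^2 - 15*m + 56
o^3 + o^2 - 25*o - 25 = (o - 5)*(o + 1)*(o + 5)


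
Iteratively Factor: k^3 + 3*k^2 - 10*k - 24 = (k + 4)*(k^2 - k - 6) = (k + 2)*(k + 4)*(k - 3)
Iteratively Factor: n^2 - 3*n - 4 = (n + 1)*(n - 4)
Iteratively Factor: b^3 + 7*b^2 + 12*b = (b + 3)*(b^2 + 4*b) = b*(b + 3)*(b + 4)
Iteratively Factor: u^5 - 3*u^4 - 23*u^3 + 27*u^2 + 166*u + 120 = (u + 3)*(u^4 - 6*u^3 - 5*u^2 + 42*u + 40) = (u + 2)*(u + 3)*(u^3 - 8*u^2 + 11*u + 20) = (u - 4)*(u + 2)*(u + 3)*(u^2 - 4*u - 5) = (u - 5)*(u - 4)*(u + 2)*(u + 3)*(u + 1)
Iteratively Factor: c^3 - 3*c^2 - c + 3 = (c + 1)*(c^2 - 4*c + 3) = (c - 1)*(c + 1)*(c - 3)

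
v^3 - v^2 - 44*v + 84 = (v - 6)*(v - 2)*(v + 7)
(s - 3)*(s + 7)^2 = s^3 + 11*s^2 + 7*s - 147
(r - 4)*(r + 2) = r^2 - 2*r - 8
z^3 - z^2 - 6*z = z*(z - 3)*(z + 2)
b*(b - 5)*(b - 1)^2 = b^4 - 7*b^3 + 11*b^2 - 5*b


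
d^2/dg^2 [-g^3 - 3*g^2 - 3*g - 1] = -6*g - 6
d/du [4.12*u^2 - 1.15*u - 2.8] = 8.24*u - 1.15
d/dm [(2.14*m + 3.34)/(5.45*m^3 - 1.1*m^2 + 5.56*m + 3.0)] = (-23.326*m^3 - 52.255*m^2 + 7.348*m - 12.1504)/(29.7025*m^6 - 11.99*m^5 + 61.814*m^4 + 20.468*m^3 + 24.3136*m^2 + 33.36*m + 9.0)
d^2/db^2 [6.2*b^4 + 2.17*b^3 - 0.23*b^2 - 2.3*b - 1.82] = 74.4*b^2 + 13.02*b - 0.46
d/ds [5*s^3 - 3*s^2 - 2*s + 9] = 15*s^2 - 6*s - 2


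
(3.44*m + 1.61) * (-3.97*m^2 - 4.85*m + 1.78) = -13.6568*m^3 - 23.0757*m^2 - 1.6853*m + 2.8658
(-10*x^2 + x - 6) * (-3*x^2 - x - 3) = 30*x^4 + 7*x^3 + 47*x^2 + 3*x + 18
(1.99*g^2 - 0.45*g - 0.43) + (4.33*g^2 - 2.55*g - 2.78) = 6.32*g^2 - 3.0*g - 3.21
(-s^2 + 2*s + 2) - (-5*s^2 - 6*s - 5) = 4*s^2 + 8*s + 7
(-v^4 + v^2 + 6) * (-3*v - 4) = 3*v^5 + 4*v^4 - 3*v^3 - 4*v^2 - 18*v - 24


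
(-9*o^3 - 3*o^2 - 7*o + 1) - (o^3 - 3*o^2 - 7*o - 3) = 4 - 10*o^3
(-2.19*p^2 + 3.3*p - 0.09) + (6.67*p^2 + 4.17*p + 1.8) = 4.48*p^2 + 7.47*p + 1.71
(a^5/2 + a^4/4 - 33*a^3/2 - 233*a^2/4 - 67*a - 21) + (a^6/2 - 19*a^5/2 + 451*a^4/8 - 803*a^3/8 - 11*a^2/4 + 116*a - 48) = a^6/2 - 9*a^5 + 453*a^4/8 - 935*a^3/8 - 61*a^2 + 49*a - 69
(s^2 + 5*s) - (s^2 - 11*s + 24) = 16*s - 24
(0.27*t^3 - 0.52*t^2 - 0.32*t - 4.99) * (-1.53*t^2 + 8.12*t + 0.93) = -0.4131*t^5 + 2.988*t^4 - 3.4817*t^3 + 4.5527*t^2 - 40.8164*t - 4.6407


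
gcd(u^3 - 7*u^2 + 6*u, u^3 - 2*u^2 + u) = u^2 - u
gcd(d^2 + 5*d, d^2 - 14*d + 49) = 1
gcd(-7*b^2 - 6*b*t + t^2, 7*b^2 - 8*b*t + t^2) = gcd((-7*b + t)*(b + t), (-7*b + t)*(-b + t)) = -7*b + t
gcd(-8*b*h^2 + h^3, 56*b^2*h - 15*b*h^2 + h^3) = 8*b*h - h^2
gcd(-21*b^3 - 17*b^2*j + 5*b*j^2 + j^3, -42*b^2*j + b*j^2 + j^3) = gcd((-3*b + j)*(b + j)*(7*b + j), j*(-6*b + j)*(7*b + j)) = 7*b + j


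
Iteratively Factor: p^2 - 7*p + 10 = (p - 5)*(p - 2)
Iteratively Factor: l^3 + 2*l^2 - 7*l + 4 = (l - 1)*(l^2 + 3*l - 4) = (l - 1)^2*(l + 4)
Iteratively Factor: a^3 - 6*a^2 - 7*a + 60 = (a + 3)*(a^2 - 9*a + 20) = (a - 5)*(a + 3)*(a - 4)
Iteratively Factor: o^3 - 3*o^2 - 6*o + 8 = (o - 1)*(o^2 - 2*o - 8) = (o - 1)*(o + 2)*(o - 4)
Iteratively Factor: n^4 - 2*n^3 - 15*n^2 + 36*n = (n - 3)*(n^3 + n^2 - 12*n) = (n - 3)^2*(n^2 + 4*n) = n*(n - 3)^2*(n + 4)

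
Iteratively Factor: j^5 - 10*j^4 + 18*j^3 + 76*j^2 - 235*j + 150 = (j + 3)*(j^4 - 13*j^3 + 57*j^2 - 95*j + 50) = (j - 2)*(j + 3)*(j^3 - 11*j^2 + 35*j - 25) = (j - 5)*(j - 2)*(j + 3)*(j^2 - 6*j + 5) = (j - 5)^2*(j - 2)*(j + 3)*(j - 1)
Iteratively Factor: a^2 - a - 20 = (a + 4)*(a - 5)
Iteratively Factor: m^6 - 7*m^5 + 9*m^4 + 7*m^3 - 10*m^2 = (m - 2)*(m^5 - 5*m^4 - m^3 + 5*m^2) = (m - 2)*(m + 1)*(m^4 - 6*m^3 + 5*m^2) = m*(m - 2)*(m + 1)*(m^3 - 6*m^2 + 5*m) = m*(m - 2)*(m - 1)*(m + 1)*(m^2 - 5*m) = m*(m - 5)*(m - 2)*(m - 1)*(m + 1)*(m)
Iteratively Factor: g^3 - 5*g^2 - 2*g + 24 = (g - 3)*(g^2 - 2*g - 8) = (g - 4)*(g - 3)*(g + 2)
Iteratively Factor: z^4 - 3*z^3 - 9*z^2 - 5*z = (z + 1)*(z^3 - 4*z^2 - 5*z) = (z - 5)*(z + 1)*(z^2 + z) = z*(z - 5)*(z + 1)*(z + 1)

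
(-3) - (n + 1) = -n - 4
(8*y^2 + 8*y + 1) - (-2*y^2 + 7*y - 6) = 10*y^2 + y + 7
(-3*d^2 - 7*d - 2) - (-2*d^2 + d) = -d^2 - 8*d - 2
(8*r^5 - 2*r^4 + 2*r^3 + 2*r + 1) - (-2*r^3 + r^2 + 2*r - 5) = 8*r^5 - 2*r^4 + 4*r^3 - r^2 + 6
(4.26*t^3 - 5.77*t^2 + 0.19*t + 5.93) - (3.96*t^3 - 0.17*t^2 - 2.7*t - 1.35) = 0.3*t^3 - 5.6*t^2 + 2.89*t + 7.28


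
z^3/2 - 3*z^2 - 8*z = z*(z/2 + 1)*(z - 8)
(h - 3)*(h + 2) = h^2 - h - 6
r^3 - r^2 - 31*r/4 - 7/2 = (r - 7/2)*(r + 1/2)*(r + 2)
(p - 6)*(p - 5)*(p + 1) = p^3 - 10*p^2 + 19*p + 30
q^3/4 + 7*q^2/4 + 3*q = q*(q/4 + 1)*(q + 3)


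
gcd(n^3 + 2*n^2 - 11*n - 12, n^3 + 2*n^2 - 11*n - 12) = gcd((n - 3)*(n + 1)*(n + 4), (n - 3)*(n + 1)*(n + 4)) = n^3 + 2*n^2 - 11*n - 12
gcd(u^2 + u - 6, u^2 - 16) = 1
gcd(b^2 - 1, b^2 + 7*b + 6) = b + 1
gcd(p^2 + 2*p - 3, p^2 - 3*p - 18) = p + 3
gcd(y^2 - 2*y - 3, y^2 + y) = y + 1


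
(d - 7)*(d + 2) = d^2 - 5*d - 14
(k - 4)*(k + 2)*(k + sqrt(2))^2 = k^4 - 2*k^3 + 2*sqrt(2)*k^3 - 6*k^2 - 4*sqrt(2)*k^2 - 16*sqrt(2)*k - 4*k - 16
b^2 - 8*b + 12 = (b - 6)*(b - 2)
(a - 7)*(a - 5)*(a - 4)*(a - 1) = a^4 - 17*a^3 + 99*a^2 - 223*a + 140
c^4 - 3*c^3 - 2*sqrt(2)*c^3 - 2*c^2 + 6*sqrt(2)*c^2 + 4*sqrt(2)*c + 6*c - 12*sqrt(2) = (c - 3)*(c - 2*sqrt(2))*(c - sqrt(2))*(c + sqrt(2))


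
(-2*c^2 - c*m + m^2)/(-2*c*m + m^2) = (c + m)/m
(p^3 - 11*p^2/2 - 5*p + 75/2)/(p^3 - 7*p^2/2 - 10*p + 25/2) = (p - 3)/(p - 1)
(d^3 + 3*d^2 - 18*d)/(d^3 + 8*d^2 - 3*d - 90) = d/(d + 5)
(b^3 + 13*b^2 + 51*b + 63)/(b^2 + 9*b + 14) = (b^2 + 6*b + 9)/(b + 2)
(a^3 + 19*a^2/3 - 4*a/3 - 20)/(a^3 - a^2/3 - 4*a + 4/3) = (3*a^2 + 13*a - 30)/(3*a^2 - 7*a + 2)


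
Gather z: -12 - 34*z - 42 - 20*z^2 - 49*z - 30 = -20*z^2 - 83*z - 84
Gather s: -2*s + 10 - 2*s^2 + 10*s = -2*s^2 + 8*s + 10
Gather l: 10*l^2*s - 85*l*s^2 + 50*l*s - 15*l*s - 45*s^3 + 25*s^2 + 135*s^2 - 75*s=10*l^2*s + l*(-85*s^2 + 35*s) - 45*s^3 + 160*s^2 - 75*s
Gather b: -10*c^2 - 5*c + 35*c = -10*c^2 + 30*c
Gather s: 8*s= 8*s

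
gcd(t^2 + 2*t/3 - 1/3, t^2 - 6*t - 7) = t + 1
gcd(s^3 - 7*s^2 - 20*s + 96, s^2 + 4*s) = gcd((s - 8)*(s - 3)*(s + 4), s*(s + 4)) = s + 4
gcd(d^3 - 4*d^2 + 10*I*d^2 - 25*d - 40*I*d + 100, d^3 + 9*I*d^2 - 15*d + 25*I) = d^2 + 10*I*d - 25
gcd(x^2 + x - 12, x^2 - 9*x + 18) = x - 3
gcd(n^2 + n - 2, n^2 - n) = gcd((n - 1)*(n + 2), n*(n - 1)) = n - 1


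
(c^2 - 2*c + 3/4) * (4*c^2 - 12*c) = 4*c^4 - 20*c^3 + 27*c^2 - 9*c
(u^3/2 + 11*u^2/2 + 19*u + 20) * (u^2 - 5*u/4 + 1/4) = u^5/2 + 39*u^4/8 + 49*u^3/4 - 19*u^2/8 - 81*u/4 + 5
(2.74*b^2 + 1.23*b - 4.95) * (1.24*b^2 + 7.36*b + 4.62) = 3.3976*b^4 + 21.6916*b^3 + 15.5736*b^2 - 30.7494*b - 22.869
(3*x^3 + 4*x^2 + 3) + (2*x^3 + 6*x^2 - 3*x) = 5*x^3 + 10*x^2 - 3*x + 3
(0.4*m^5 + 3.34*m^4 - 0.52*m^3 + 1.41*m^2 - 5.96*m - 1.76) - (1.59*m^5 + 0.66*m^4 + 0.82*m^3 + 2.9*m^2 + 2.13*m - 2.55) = -1.19*m^5 + 2.68*m^4 - 1.34*m^3 - 1.49*m^2 - 8.09*m + 0.79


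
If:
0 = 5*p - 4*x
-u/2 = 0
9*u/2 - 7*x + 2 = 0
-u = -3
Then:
No Solution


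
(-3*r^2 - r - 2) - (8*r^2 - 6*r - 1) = -11*r^2 + 5*r - 1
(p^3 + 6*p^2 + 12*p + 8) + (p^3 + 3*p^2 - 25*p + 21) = 2*p^3 + 9*p^2 - 13*p + 29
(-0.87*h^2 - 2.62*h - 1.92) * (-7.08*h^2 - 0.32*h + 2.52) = 6.1596*h^4 + 18.828*h^3 + 12.2396*h^2 - 5.988*h - 4.8384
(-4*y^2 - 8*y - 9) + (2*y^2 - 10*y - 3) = -2*y^2 - 18*y - 12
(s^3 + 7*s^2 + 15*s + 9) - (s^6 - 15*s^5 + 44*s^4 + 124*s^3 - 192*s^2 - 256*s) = -s^6 + 15*s^5 - 44*s^4 - 123*s^3 + 199*s^2 + 271*s + 9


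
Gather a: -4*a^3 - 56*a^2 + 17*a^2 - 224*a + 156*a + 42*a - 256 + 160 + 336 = -4*a^3 - 39*a^2 - 26*a + 240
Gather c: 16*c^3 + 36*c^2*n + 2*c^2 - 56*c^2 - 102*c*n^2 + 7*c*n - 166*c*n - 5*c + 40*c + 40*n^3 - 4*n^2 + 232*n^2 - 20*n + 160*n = 16*c^3 + c^2*(36*n - 54) + c*(-102*n^2 - 159*n + 35) + 40*n^3 + 228*n^2 + 140*n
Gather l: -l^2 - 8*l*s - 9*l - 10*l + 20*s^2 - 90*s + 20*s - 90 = -l^2 + l*(-8*s - 19) + 20*s^2 - 70*s - 90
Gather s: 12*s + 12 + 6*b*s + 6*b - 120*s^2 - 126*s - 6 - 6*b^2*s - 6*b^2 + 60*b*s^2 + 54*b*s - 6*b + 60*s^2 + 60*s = -6*b^2 + s^2*(60*b - 60) + s*(-6*b^2 + 60*b - 54) + 6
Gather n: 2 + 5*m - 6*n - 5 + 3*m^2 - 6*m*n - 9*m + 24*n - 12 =3*m^2 - 4*m + n*(18 - 6*m) - 15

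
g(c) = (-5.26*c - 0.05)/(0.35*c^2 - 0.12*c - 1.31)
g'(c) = (0.12 - 0.7*c)*(-5.26*c - 0.05)/(0.35*c^2 - 0.12*c - 1.31)^2 - 5.26/(0.35*c^2 - 0.12*c - 1.31) = (1.841*c^2 + 0.035*c + 6.8846)/(0.1225*c^4 - 0.084*c^3 - 0.9026*c^2 + 0.3144*c + 1.7161)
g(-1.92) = 47.71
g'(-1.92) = 306.61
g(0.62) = 2.65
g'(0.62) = 4.87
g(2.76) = -14.21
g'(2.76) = 19.99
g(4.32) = -4.84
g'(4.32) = 1.87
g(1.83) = 27.07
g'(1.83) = 102.62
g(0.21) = 0.87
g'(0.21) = 4.00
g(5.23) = -3.61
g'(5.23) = 0.98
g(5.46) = -3.40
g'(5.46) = 0.86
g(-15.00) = 1.00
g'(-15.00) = 0.07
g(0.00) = 0.04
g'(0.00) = 4.01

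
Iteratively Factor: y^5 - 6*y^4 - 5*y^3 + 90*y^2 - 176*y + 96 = (y + 4)*(y^4 - 10*y^3 + 35*y^2 - 50*y + 24) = (y - 3)*(y + 4)*(y^3 - 7*y^2 + 14*y - 8) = (y - 3)*(y - 2)*(y + 4)*(y^2 - 5*y + 4) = (y - 3)*(y - 2)*(y - 1)*(y + 4)*(y - 4)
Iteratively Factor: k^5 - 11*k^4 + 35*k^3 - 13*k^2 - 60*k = (k - 3)*(k^4 - 8*k^3 + 11*k^2 + 20*k) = (k - 4)*(k - 3)*(k^3 - 4*k^2 - 5*k) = k*(k - 4)*(k - 3)*(k^2 - 4*k - 5) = k*(k - 5)*(k - 4)*(k - 3)*(k + 1)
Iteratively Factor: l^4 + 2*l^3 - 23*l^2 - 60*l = (l)*(l^3 + 2*l^2 - 23*l - 60) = l*(l + 4)*(l^2 - 2*l - 15) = l*(l - 5)*(l + 4)*(l + 3)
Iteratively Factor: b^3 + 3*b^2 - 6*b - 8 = (b - 2)*(b^2 + 5*b + 4) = (b - 2)*(b + 1)*(b + 4)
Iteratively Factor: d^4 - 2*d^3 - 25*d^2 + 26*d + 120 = (d + 2)*(d^3 - 4*d^2 - 17*d + 60) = (d - 5)*(d + 2)*(d^2 + d - 12) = (d - 5)*(d + 2)*(d + 4)*(d - 3)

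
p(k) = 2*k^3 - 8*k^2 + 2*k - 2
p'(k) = 6*k^2 - 16*k + 2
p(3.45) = -8.19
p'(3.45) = 18.22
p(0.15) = -1.87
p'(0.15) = -0.26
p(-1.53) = -30.95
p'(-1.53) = 40.53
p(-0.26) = -3.10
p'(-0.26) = 6.57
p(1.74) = -12.20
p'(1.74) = -7.67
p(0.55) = -2.99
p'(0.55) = -4.98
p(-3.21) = -157.01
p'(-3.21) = 115.18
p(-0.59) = -6.38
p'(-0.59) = 13.53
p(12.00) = 2326.00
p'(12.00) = 674.00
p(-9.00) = -2126.00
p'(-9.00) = 632.00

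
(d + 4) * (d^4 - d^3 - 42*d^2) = d^5 + 3*d^4 - 46*d^3 - 168*d^2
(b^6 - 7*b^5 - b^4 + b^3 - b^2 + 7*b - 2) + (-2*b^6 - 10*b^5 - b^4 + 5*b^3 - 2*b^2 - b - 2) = -b^6 - 17*b^5 - 2*b^4 + 6*b^3 - 3*b^2 + 6*b - 4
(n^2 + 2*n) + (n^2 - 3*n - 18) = 2*n^2 - n - 18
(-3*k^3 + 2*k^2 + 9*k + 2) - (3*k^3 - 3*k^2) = -6*k^3 + 5*k^2 + 9*k + 2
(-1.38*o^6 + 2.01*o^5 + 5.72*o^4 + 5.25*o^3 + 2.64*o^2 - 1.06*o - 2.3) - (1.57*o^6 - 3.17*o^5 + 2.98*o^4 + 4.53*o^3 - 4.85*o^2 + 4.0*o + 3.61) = -2.95*o^6 + 5.18*o^5 + 2.74*o^4 + 0.72*o^3 + 7.49*o^2 - 5.06*o - 5.91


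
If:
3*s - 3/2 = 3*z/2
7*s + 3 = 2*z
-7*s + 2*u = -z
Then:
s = -5/3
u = -11/3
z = -13/3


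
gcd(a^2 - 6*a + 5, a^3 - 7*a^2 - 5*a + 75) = a - 5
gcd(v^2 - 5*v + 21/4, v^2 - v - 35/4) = v - 7/2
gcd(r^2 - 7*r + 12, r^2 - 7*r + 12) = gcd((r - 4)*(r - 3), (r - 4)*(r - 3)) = r^2 - 7*r + 12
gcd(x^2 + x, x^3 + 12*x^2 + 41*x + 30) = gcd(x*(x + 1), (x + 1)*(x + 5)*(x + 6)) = x + 1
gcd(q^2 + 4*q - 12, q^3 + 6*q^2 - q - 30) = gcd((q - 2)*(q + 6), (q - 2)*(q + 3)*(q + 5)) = q - 2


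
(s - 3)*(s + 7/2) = s^2 + s/2 - 21/2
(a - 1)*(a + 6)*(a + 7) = a^3 + 12*a^2 + 29*a - 42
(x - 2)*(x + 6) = x^2 + 4*x - 12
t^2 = t^2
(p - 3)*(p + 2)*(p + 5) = p^3 + 4*p^2 - 11*p - 30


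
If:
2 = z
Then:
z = 2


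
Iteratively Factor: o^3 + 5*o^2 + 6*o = (o)*(o^2 + 5*o + 6) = o*(o + 3)*(o + 2)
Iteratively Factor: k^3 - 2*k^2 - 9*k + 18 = (k - 3)*(k^2 + k - 6) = (k - 3)*(k + 3)*(k - 2)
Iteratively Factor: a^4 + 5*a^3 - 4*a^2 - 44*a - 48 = (a + 4)*(a^3 + a^2 - 8*a - 12) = (a + 2)*(a + 4)*(a^2 - a - 6) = (a - 3)*(a + 2)*(a + 4)*(a + 2)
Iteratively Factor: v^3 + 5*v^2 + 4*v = (v)*(v^2 + 5*v + 4) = v*(v + 4)*(v + 1)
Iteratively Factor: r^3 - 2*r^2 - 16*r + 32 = (r - 4)*(r^2 + 2*r - 8) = (r - 4)*(r - 2)*(r + 4)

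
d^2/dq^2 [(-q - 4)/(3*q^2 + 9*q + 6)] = 2*(-(q + 4)*(2*q + 3)^2 + (3*q + 7)*(q^2 + 3*q + 2))/(3*(q^2 + 3*q + 2)^3)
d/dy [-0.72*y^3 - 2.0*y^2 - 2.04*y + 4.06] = -2.16*y^2 - 4.0*y - 2.04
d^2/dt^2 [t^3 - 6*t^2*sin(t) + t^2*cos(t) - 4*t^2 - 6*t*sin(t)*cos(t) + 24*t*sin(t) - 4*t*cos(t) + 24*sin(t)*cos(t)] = 6*t^2*sin(t) - t^2*cos(t) - 28*t*sin(t) + 12*t*sin(2*t) - 20*t*cos(t) + 6*t - 4*sin(t) - 48*sin(2*t) + 50*cos(t) - 12*cos(2*t) - 8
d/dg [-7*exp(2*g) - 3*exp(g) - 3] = (-14*exp(g) - 3)*exp(g)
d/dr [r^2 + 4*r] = 2*r + 4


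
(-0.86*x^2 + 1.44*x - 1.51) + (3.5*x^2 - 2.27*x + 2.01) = 2.64*x^2 - 0.83*x + 0.5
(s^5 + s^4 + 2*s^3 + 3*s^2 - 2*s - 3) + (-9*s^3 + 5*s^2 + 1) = s^5 + s^4 - 7*s^3 + 8*s^2 - 2*s - 2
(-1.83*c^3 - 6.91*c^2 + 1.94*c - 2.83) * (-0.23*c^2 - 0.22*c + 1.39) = 0.4209*c^5 + 1.9919*c^4 - 1.4697*c^3 - 9.3808*c^2 + 3.3192*c - 3.9337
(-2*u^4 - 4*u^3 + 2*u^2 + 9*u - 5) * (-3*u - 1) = 6*u^5 + 14*u^4 - 2*u^3 - 29*u^2 + 6*u + 5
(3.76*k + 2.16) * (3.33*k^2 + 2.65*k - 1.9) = 12.5208*k^3 + 17.1568*k^2 - 1.42*k - 4.104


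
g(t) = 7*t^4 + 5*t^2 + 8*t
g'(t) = 28*t^3 + 10*t + 8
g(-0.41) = -2.24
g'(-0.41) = 1.97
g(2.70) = 430.06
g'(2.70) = 586.12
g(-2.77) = 428.32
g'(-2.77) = -614.81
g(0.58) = 7.11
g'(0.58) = 19.26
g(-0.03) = -0.24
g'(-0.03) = 7.70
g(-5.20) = 5211.73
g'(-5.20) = -3981.02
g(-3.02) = 603.71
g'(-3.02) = -793.42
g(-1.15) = 9.66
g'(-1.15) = -46.08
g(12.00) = 145968.00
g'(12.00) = 48512.00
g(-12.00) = 145776.00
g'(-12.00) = -48496.00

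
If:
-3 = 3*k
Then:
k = -1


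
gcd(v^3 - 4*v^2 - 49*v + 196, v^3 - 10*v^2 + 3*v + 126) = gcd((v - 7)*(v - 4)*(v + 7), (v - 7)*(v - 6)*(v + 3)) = v - 7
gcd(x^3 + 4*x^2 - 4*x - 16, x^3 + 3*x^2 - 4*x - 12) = x^2 - 4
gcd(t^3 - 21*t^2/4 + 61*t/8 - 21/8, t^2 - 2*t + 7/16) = t - 7/4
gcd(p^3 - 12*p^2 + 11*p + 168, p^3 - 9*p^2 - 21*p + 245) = p - 7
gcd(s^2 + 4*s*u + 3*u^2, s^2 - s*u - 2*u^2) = s + u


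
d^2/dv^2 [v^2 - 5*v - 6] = 2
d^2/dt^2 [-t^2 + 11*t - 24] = -2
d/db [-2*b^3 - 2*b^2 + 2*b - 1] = -6*b^2 - 4*b + 2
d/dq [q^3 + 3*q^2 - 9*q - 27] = 3*q^2 + 6*q - 9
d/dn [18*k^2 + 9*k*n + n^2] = 9*k + 2*n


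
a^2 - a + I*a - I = (a - 1)*(a + I)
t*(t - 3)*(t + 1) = t^3 - 2*t^2 - 3*t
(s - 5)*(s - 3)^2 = s^3 - 11*s^2 + 39*s - 45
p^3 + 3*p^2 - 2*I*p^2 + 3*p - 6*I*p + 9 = (p + 3)*(p - 3*I)*(p + I)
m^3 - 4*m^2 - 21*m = m*(m - 7)*(m + 3)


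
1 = 1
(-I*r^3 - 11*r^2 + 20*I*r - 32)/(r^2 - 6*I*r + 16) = (-I*r^2 - 3*r - 4*I)/(r + 2*I)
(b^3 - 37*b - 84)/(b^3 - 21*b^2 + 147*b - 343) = (b^2 + 7*b + 12)/(b^2 - 14*b + 49)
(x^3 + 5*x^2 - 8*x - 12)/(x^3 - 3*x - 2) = (x + 6)/(x + 1)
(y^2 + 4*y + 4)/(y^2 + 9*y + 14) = (y + 2)/(y + 7)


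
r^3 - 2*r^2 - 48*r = r*(r - 8)*(r + 6)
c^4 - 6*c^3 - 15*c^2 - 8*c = c*(c - 8)*(c + 1)^2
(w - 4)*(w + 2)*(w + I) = w^3 - 2*w^2 + I*w^2 - 8*w - 2*I*w - 8*I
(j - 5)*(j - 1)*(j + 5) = j^3 - j^2 - 25*j + 25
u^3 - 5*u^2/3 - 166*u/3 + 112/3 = (u - 8)*(u - 2/3)*(u + 7)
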